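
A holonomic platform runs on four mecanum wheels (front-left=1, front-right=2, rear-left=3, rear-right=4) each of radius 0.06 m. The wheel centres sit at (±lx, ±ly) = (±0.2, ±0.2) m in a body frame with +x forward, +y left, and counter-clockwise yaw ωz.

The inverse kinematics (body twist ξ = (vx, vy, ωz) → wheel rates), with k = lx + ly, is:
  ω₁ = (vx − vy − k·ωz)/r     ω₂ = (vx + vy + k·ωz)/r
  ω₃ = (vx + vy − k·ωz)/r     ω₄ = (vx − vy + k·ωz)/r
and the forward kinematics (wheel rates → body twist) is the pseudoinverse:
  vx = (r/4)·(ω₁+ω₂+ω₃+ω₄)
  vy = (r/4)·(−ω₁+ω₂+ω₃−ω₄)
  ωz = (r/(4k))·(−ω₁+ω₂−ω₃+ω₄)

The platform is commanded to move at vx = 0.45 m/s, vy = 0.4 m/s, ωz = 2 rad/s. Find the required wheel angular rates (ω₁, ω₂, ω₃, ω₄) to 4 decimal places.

k = lx + ly = 0.2 + 0.2 = 0.4000;  k·ωz = 0.4000·2 = 0.8000
ω₁ (FL) = (vx − vy − k·ωz)/r = -0.7500/0.06 = -12.5000
ω₂ (FR) = (vx + vy + k·ωz)/r = 1.6500/0.06 = 27.5000
ω₃ (RL) = (vx + vy − k·ωz)/r = 0.0500/0.06 = 0.8333
ω₄ (RR) = (vx − vy + k·ωz)/r = 0.8500/0.06 = 14.1667

(-12.5000, 27.5000, 0.8333, 14.1667)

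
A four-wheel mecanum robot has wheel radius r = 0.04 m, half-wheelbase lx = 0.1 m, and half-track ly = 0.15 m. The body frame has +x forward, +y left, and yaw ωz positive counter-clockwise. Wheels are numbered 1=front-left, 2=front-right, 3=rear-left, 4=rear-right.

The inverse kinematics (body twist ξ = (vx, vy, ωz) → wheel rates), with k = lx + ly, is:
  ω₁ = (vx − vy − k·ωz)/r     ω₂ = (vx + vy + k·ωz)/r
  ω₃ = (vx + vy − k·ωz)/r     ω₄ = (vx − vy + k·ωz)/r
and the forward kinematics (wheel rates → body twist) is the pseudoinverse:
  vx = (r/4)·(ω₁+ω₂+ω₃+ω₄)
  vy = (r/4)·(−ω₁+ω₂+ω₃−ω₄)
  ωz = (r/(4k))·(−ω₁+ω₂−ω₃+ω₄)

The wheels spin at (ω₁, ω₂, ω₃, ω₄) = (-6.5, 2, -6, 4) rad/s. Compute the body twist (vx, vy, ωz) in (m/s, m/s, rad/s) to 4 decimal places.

k = lx + ly = 0.1 + 0.15 = 0.2500
ω₁+ω₂+ω₃+ω₄ = -6.5000  →  vx = (0.04/4)·-6.5000 = -0.0650
−ω₁+ω₂+ω₃−ω₄ = -1.5000  →  vy = (0.04/4)·-1.5000 = -0.0150
−ω₁+ω₂−ω₃+ω₄ = 18.5000  →  ωz = (0.04/1.0000)·18.5000 = 0.7400

(-0.0650, -0.0150, 0.7400)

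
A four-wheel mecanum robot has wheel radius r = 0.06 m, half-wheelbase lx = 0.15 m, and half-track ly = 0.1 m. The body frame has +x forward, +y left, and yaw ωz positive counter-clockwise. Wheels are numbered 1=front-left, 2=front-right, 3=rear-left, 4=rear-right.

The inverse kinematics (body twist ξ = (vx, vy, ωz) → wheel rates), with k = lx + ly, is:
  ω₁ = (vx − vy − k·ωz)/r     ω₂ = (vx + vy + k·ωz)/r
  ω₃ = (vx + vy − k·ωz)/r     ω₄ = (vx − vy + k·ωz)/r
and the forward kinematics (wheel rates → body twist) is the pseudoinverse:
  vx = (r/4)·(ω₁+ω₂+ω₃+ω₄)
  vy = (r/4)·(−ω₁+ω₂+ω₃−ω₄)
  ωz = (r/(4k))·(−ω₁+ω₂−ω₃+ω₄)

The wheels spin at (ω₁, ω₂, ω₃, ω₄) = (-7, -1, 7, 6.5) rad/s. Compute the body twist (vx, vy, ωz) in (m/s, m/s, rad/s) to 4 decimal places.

k = lx + ly = 0.15 + 0.1 = 0.2500
ω₁+ω₂+ω₃+ω₄ = 5.5000  →  vx = (0.06/4)·5.5000 = 0.0825
−ω₁+ω₂+ω₃−ω₄ = 6.5000  →  vy = (0.06/4)·6.5000 = 0.0975
−ω₁+ω₂−ω₃+ω₄ = 5.5000  →  ωz = (0.06/1.0000)·5.5000 = 0.3300

(0.0825, 0.0975, 0.3300)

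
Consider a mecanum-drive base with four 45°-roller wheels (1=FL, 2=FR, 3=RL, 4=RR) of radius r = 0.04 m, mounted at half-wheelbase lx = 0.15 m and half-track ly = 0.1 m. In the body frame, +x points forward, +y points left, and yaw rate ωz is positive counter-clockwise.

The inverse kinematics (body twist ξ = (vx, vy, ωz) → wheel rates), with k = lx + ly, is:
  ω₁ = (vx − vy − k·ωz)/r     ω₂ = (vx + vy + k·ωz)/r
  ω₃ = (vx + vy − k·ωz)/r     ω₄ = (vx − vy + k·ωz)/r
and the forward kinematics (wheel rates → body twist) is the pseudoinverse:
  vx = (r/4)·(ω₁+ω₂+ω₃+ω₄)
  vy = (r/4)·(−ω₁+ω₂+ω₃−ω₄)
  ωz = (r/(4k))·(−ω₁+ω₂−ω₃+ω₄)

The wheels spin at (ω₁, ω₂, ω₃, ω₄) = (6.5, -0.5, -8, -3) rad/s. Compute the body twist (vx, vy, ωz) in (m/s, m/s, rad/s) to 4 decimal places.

k = lx + ly = 0.15 + 0.1 = 0.2500
ω₁+ω₂+ω₃+ω₄ = -5.0000  →  vx = (0.04/4)·-5.0000 = -0.0500
−ω₁+ω₂+ω₃−ω₄ = -12.0000  →  vy = (0.04/4)·-12.0000 = -0.1200
−ω₁+ω₂−ω₃+ω₄ = -2.0000  →  ωz = (0.04/1.0000)·-2.0000 = -0.0800

(-0.0500, -0.1200, -0.0800)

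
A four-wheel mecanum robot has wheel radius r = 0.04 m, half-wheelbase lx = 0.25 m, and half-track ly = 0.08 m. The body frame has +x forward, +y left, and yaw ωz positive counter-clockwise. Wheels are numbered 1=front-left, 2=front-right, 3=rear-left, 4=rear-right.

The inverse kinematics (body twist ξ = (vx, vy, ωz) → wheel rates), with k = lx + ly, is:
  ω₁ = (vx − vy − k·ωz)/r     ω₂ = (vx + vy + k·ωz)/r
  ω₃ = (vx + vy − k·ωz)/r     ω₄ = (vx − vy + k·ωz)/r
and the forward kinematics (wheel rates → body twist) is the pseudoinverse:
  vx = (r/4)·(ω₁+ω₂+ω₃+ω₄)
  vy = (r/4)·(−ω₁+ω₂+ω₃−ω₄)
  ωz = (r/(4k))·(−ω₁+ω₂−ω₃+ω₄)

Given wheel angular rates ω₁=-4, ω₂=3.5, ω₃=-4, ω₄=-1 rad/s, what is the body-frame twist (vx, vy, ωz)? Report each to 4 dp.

k = lx + ly = 0.25 + 0.08 = 0.3300
ω₁+ω₂+ω₃+ω₄ = -5.5000  →  vx = (0.04/4)·-5.5000 = -0.0550
−ω₁+ω₂+ω₃−ω₄ = 4.5000  →  vy = (0.04/4)·4.5000 = 0.0450
−ω₁+ω₂−ω₃+ω₄ = 10.5000  →  ωz = (0.04/1.3200)·10.5000 = 0.3182

(-0.0550, 0.0450, 0.3182)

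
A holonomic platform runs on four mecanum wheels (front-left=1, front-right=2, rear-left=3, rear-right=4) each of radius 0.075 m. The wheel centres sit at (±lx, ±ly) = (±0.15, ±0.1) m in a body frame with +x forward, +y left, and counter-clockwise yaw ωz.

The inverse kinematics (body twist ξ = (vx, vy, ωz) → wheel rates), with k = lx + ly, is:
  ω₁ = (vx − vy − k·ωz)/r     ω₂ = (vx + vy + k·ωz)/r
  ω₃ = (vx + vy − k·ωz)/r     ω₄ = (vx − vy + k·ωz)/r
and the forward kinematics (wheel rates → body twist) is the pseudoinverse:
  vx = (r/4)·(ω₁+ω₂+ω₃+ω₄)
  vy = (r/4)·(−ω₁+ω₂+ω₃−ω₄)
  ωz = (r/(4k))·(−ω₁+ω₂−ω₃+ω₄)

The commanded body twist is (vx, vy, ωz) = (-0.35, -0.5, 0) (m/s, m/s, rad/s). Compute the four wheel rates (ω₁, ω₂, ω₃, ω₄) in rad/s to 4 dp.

k = lx + ly = 0.15 + 0.1 = 0.2500;  k·ωz = 0.2500·0 = 0.0000
ω₁ (FL) = (vx − vy − k·ωz)/r = 0.1500/0.075 = 2.0000
ω₂ (FR) = (vx + vy + k·ωz)/r = -0.8500/0.075 = -11.3333
ω₃ (RL) = (vx + vy − k·ωz)/r = -0.8500/0.075 = -11.3333
ω₄ (RR) = (vx − vy + k·ωz)/r = 0.1500/0.075 = 2.0000

(2.0000, -11.3333, -11.3333, 2.0000)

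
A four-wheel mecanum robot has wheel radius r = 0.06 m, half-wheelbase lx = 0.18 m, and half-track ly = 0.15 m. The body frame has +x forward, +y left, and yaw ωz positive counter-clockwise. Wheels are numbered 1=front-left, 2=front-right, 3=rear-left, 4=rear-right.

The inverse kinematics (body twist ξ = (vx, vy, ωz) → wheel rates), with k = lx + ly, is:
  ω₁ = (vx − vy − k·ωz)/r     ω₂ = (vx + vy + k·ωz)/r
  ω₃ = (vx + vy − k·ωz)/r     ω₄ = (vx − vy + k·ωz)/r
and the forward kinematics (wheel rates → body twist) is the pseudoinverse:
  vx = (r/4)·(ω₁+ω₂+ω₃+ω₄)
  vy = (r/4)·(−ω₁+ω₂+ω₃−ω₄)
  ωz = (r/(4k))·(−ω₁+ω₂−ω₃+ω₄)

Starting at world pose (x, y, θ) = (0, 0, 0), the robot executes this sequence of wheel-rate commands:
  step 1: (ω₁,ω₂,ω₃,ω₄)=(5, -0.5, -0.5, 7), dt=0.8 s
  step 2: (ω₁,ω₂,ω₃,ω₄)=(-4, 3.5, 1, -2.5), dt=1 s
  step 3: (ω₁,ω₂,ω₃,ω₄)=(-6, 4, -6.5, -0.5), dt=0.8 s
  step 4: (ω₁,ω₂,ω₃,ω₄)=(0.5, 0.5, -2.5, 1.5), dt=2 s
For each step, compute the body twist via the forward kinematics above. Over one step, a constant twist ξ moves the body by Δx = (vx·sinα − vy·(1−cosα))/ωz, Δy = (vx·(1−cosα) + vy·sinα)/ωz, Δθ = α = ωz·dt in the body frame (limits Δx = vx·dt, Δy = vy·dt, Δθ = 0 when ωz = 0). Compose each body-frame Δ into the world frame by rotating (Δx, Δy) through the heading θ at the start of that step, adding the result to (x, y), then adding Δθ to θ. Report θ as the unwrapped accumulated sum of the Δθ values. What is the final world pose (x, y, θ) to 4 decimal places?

(0.0671, -0.0708, 1.2000)

step 1: ξ=(vx,vy,ωz)=(0.1650, -0.1950, 0.0909), dt=0.8 → body Δ=(0.1376, -0.1511, 0.0727) → world pose (0.1376, -0.1511, 0.0727)
step 2: ξ=(vx,vy,ωz)=(-0.0300, 0.1650, 0.1818), dt=1.0 → body Δ=(-0.0448, 0.1614, 0.1818) → world pose (0.0812, 0.0066, 0.2545)
step 3: ξ=(vx,vy,ωz)=(-0.1350, 0.0600, 0.7273), dt=0.8 → body Δ=(-0.1156, 0.0148, 0.5818) → world pose (-0.0344, -0.0082, 0.8364)
step 4: ξ=(vx,vy,ωz)=(0.0000, -0.0600, 0.1818), dt=2.0 → body Δ=(0.0216, -0.1174, 0.3636) → world pose (0.0671, -0.0708, 1.2000)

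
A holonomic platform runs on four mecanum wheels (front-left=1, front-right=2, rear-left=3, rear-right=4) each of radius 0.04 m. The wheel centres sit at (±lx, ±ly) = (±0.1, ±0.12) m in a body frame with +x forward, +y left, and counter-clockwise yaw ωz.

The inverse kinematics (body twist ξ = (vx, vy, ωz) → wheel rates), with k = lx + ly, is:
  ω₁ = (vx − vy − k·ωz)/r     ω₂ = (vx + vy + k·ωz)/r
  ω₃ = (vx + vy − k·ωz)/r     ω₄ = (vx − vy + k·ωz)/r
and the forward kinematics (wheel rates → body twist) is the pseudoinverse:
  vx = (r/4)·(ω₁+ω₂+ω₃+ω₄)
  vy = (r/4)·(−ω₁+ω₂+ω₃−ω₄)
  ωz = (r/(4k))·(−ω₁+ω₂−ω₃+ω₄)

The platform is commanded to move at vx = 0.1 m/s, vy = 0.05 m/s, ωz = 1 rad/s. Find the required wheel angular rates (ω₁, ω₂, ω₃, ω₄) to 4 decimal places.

(-4.2500, 9.2500, -1.7500, 6.7500)

k = lx + ly = 0.1 + 0.12 = 0.2200;  k·ωz = 0.2200·1 = 0.2200
ω₁ (FL) = (vx − vy − k·ωz)/r = -0.1700/0.04 = -4.2500
ω₂ (FR) = (vx + vy + k·ωz)/r = 0.3700/0.04 = 9.2500
ω₃ (RL) = (vx + vy − k·ωz)/r = -0.0700/0.04 = -1.7500
ω₄ (RR) = (vx − vy + k·ωz)/r = 0.2700/0.04 = 6.7500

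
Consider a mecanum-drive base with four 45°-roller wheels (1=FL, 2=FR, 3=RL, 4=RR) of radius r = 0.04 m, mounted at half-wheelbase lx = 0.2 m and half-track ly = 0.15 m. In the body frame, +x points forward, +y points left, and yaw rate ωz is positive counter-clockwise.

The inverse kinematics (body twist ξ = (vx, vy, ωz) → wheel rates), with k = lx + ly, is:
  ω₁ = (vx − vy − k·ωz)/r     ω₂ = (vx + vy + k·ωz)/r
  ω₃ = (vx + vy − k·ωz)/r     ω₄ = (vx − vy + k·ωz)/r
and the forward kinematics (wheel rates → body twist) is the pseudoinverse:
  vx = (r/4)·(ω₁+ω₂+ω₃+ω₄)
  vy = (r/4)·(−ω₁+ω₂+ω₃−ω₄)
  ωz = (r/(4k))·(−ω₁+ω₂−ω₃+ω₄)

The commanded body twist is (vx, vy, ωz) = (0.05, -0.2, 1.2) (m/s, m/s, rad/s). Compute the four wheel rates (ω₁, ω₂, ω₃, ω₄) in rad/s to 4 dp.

(-4.2500, 6.7500, -14.2500, 16.7500)

k = lx + ly = 0.2 + 0.15 = 0.3500;  k·ωz = 0.3500·1.2 = 0.4200
ω₁ (FL) = (vx − vy − k·ωz)/r = -0.1700/0.04 = -4.2500
ω₂ (FR) = (vx + vy + k·ωz)/r = 0.2700/0.04 = 6.7500
ω₃ (RL) = (vx + vy − k·ωz)/r = -0.5700/0.04 = -14.2500
ω₄ (RR) = (vx − vy + k·ωz)/r = 0.6700/0.04 = 16.7500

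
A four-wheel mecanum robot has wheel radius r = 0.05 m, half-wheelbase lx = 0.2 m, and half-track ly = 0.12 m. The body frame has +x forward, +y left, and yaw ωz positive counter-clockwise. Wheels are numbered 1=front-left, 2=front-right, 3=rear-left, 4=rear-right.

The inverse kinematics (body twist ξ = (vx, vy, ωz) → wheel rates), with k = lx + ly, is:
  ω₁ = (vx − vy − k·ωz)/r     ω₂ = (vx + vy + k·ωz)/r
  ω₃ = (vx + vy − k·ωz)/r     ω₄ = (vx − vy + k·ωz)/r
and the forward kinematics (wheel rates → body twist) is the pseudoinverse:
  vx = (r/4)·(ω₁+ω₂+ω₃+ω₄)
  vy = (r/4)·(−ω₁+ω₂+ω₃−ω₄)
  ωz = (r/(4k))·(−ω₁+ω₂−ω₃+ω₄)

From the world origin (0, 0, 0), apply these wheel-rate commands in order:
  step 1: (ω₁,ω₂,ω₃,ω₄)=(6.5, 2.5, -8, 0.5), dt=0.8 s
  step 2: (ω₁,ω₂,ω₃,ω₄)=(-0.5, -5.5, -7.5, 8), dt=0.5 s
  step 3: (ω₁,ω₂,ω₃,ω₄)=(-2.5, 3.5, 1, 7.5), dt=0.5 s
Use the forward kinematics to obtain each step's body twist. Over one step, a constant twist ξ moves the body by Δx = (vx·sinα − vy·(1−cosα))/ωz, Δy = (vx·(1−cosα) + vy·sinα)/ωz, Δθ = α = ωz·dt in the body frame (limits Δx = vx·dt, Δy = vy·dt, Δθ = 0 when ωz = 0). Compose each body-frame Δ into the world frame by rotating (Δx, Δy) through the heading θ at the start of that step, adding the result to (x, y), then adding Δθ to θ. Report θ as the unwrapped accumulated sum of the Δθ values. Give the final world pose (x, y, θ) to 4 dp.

step 1: ξ=(vx,vy,ωz)=(0.0187, -0.1562, 0.1758), dt=0.8 → body Δ=(0.0237, -0.1235, 0.1406) → world pose (0.0237, -0.1235, 0.1406)
step 2: ξ=(vx,vy,ωz)=(-0.0688, -0.2563, 0.4102), dt=0.5 → body Δ=(-0.0210, -0.1307, 0.2051) → world pose (0.0212, -0.2559, 0.3457)
step 3: ξ=(vx,vy,ωz)=(0.1188, -0.0062, 0.4883), dt=0.5 → body Δ=(0.0592, 0.0041, 0.2441) → world pose (0.0755, -0.2320, 0.5898)

(0.0755, -0.2320, 0.5898)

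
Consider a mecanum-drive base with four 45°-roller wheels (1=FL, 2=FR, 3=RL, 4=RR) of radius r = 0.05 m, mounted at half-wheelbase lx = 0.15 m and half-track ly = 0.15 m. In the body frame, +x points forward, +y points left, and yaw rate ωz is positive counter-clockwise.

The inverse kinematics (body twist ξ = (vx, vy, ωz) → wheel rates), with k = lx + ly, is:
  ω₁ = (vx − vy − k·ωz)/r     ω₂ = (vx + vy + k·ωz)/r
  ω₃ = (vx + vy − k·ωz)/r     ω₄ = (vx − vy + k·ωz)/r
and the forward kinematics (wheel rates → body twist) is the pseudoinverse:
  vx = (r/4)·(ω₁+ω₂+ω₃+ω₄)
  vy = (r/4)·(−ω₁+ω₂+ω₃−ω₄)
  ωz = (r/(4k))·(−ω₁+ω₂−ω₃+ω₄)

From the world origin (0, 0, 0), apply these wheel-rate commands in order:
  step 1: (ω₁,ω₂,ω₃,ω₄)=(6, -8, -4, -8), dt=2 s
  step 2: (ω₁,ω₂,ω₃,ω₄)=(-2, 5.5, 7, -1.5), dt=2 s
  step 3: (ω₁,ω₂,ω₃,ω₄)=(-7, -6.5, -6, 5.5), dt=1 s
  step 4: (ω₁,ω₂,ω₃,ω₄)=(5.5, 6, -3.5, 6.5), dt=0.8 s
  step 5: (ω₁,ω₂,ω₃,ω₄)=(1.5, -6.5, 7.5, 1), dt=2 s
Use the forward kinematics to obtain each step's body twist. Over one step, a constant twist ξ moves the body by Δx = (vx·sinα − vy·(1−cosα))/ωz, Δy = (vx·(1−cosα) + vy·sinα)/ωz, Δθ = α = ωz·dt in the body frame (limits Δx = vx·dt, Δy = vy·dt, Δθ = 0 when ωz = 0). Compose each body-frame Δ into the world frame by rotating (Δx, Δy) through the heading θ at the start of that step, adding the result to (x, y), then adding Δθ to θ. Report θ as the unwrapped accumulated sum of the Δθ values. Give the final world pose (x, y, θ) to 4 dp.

(-0.1554, -0.2864, -1.9417)

step 1: ξ=(vx,vy,ωz)=(-0.1750, -0.1250, -0.7500), dt=2.0 → body Δ=(-0.3876, 0.0506, -1.5000) → world pose (-0.3876, 0.0506, -1.5000)
step 2: ξ=(vx,vy,ωz)=(0.1125, 0.2000, -0.0417), dt=2.0 → body Δ=(0.2414, 0.3902, -0.0833) → world pose (0.0186, -0.1626, -1.5833)
step 3: ξ=(vx,vy,ωz)=(-0.1750, -0.1375, 0.5000), dt=1.0 → body Δ=(-0.1341, -0.1747, 0.5000) → world pose (-0.1544, -0.0263, -1.0833)
step 4: ξ=(vx,vy,ωz)=(0.1813, -0.1187, 0.4375), dt=0.8 → body Δ=(0.1585, -0.0680, 0.3500) → world pose (-0.1401, -0.1982, -0.7333)
step 5: ξ=(vx,vy,ωz)=(0.0437, -0.0188, -0.6042), dt=2.0 → body Δ=(0.0477, -0.0758, -1.2083) → world pose (-0.1554, -0.2864, -1.9417)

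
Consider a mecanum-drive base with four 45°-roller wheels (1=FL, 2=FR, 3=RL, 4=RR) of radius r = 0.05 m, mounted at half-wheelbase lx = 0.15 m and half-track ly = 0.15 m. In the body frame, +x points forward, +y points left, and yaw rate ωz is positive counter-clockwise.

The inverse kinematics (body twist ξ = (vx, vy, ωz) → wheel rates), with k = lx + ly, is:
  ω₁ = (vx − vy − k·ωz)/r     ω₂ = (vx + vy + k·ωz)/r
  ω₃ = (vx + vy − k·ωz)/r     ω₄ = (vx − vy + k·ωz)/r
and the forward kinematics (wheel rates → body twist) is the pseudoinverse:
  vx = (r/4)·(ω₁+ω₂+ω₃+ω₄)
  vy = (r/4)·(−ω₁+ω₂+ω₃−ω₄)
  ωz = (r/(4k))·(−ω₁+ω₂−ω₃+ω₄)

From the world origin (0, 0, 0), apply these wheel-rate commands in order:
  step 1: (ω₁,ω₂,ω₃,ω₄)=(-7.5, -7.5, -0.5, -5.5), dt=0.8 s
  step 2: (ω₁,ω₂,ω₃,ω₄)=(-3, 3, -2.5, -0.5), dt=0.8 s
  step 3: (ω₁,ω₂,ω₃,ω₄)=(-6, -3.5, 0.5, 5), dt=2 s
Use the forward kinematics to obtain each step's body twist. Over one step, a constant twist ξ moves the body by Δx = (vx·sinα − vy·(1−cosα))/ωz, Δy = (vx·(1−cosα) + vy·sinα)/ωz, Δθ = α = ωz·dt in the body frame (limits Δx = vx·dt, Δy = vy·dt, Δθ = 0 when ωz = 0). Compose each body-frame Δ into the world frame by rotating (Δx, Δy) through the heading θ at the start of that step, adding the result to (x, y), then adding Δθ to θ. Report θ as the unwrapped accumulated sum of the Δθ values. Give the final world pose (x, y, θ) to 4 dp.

(-0.3057, 0.0249, 0.6833)

step 1: ξ=(vx,vy,ωz)=(-0.2625, 0.0625, -0.2083), dt=0.8 → body Δ=(-0.2049, 0.0672, -0.1667) → world pose (-0.2049, 0.0672, -0.1667)
step 2: ξ=(vx,vy,ωz)=(-0.0375, 0.0500, 0.3333), dt=0.8 → body Δ=(-0.0349, 0.0356, 0.2667) → world pose (-0.2334, 0.1081, 0.1000)
step 3: ξ=(vx,vy,ωz)=(-0.0500, -0.0250, 0.2917), dt=2.0 → body Δ=(-0.0802, -0.0756, 0.5833) → world pose (-0.3057, 0.0249, 0.6833)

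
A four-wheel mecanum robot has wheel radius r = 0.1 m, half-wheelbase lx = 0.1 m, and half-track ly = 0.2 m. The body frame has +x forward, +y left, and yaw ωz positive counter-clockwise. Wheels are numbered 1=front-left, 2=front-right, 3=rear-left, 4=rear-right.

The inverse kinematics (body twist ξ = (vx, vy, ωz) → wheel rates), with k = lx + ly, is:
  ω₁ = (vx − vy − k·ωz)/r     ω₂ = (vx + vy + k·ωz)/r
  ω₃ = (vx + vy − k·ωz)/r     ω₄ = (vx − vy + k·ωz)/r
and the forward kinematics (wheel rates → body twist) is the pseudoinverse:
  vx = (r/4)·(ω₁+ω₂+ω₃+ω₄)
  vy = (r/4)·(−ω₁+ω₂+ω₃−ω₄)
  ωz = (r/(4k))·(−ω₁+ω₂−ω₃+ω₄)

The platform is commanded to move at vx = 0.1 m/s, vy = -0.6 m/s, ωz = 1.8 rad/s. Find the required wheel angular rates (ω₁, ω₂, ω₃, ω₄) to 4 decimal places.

(1.6000, 0.4000, -10.4000, 12.4000)

k = lx + ly = 0.1 + 0.2 = 0.3000;  k·ωz = 0.3000·1.8 = 0.5400
ω₁ (FL) = (vx − vy − k·ωz)/r = 0.1600/0.1 = 1.6000
ω₂ (FR) = (vx + vy + k·ωz)/r = 0.0400/0.1 = 0.4000
ω₃ (RL) = (vx + vy − k·ωz)/r = -1.0400/0.1 = -10.4000
ω₄ (RR) = (vx − vy + k·ωz)/r = 1.2400/0.1 = 12.4000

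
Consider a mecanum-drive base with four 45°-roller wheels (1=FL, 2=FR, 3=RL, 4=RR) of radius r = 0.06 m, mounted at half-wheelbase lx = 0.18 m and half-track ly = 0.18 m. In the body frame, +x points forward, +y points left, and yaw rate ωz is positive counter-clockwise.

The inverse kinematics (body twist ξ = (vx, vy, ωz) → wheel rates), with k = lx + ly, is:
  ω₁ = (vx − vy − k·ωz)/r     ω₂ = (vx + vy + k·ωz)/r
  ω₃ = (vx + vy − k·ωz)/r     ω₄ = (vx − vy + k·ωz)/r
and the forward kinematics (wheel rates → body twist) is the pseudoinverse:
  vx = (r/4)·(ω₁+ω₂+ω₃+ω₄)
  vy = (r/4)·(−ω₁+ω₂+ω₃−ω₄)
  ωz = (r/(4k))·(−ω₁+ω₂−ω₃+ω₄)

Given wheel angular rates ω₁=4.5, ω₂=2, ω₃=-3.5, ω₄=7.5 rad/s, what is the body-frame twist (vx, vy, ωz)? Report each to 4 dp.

(0.1575, -0.2025, 0.3542)

k = lx + ly = 0.18 + 0.18 = 0.3600
ω₁+ω₂+ω₃+ω₄ = 10.5000  →  vx = (0.06/4)·10.5000 = 0.1575
−ω₁+ω₂+ω₃−ω₄ = -13.5000  →  vy = (0.06/4)·-13.5000 = -0.2025
−ω₁+ω₂−ω₃+ω₄ = 8.5000  →  ωz = (0.06/1.4400)·8.5000 = 0.3542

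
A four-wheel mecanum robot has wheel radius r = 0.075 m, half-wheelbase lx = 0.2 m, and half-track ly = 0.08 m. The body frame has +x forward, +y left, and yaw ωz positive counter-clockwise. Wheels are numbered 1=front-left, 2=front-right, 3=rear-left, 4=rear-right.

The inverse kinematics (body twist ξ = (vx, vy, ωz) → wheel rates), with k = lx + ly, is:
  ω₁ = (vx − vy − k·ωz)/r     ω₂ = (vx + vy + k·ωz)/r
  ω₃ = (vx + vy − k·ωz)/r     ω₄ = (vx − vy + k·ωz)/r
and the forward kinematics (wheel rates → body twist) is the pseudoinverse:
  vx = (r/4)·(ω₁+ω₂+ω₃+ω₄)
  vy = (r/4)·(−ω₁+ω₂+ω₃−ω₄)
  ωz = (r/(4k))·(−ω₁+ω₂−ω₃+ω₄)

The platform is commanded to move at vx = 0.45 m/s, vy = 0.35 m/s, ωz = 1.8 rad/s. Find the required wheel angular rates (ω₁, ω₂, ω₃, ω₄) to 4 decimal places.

k = lx + ly = 0.2 + 0.08 = 0.2800;  k·ωz = 0.2800·1.8 = 0.5040
ω₁ (FL) = (vx − vy − k·ωz)/r = -0.4040/0.075 = -5.3867
ω₂ (FR) = (vx + vy + k·ωz)/r = 1.3040/0.075 = 17.3867
ω₃ (RL) = (vx + vy − k·ωz)/r = 0.2960/0.075 = 3.9467
ω₄ (RR) = (vx − vy + k·ωz)/r = 0.6040/0.075 = 8.0533

(-5.3867, 17.3867, 3.9467, 8.0533)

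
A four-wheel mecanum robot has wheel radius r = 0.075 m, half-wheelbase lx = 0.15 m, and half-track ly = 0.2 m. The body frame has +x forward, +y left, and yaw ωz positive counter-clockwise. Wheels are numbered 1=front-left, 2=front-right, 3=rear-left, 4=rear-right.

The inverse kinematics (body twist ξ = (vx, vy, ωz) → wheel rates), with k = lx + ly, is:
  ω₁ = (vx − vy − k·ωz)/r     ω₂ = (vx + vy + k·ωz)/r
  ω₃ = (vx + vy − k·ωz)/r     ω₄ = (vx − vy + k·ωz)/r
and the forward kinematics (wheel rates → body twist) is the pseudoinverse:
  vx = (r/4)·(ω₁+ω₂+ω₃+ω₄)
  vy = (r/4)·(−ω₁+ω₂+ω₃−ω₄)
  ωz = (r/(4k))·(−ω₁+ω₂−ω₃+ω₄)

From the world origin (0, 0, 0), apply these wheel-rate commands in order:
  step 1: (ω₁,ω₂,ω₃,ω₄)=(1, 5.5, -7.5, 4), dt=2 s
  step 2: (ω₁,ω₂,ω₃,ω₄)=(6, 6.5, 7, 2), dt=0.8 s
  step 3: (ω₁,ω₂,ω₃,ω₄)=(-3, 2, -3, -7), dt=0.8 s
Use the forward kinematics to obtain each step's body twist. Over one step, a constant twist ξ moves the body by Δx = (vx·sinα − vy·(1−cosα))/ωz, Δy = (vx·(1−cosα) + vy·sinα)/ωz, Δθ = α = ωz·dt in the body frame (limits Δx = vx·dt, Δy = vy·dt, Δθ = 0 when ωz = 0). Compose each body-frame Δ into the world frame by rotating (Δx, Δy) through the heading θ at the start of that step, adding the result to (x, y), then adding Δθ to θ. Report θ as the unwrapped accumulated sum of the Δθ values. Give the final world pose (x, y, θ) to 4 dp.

(0.0030, 0.0801, 1.5643)

step 1: ξ=(vx,vy,ωz)=(0.0562, -0.1313, 0.8571), dt=2.0 → body Δ=(0.2400, -0.0765, 1.7143) → world pose (0.2400, -0.0765, 1.7143)
step 2: ξ=(vx,vy,ωz)=(0.4031, 0.1031, -0.2411), dt=0.8 → body Δ=(0.3284, 0.0510, -0.1929) → world pose (0.1425, 0.2412, 1.5214)
step 3: ξ=(vx,vy,ωz)=(-0.2062, 0.1688, 0.0536), dt=0.8 → body Δ=(-0.1678, 0.1314, 0.0429) → world pose (0.0030, 0.0801, 1.5643)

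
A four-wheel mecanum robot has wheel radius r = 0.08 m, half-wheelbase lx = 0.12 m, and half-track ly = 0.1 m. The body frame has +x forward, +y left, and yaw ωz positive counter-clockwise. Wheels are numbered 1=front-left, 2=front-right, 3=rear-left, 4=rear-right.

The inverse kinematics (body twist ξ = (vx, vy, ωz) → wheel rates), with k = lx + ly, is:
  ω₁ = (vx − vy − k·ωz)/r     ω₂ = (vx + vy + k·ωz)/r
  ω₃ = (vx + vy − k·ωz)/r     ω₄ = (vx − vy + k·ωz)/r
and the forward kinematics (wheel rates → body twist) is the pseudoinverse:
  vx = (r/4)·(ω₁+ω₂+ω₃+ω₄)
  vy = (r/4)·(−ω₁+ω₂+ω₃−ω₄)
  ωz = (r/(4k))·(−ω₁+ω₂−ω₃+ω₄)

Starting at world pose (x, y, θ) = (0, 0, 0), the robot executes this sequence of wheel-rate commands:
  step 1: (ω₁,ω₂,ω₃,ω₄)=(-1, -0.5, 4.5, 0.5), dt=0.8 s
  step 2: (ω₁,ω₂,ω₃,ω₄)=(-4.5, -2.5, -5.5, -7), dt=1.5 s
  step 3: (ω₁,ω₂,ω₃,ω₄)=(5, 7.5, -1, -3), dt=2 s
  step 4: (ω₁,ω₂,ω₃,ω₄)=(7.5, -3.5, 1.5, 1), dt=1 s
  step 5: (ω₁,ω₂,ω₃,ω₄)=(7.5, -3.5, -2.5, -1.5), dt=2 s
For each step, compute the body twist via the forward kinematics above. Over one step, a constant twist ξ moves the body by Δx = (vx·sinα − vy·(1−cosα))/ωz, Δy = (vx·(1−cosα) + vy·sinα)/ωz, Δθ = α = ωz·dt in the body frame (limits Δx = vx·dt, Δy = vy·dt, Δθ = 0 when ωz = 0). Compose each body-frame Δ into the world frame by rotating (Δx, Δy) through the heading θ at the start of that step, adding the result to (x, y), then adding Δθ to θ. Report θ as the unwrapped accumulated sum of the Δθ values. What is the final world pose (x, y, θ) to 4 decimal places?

(-0.5062, 0.3816, -2.9591)

step 1: ξ=(vx,vy,ωz)=(0.0700, 0.0900, -0.3182), dt=0.8 → body Δ=(0.0645, 0.0641, -0.2545) → world pose (0.0645, 0.0641, -0.2545)
step 2: ξ=(vx,vy,ωz)=(-0.3900, 0.0700, 0.0455), dt=1.5 → body Δ=(-0.5881, 0.0850, 0.0682) → world pose (-0.4833, 0.2945, -0.1864)
step 3: ξ=(vx,vy,ωz)=(0.1700, 0.0900, 0.0455), dt=2.0 → body Δ=(0.3314, 0.1952, 0.0909) → world pose (-0.1215, 0.4249, -0.0955)
step 4: ξ=(vx,vy,ωz)=(0.1300, -0.2100, -1.0455), dt=1.0 → body Δ=(0.0074, -0.2358, -1.0455) → world pose (-0.1365, 0.1895, -1.1409)
step 5: ξ=(vx,vy,ωz)=(0.0000, -0.2400, -0.9091), dt=2.0 → body Δ=(-0.3286, -0.2560, -1.8182) → world pose (-0.5062, 0.3816, -2.9591)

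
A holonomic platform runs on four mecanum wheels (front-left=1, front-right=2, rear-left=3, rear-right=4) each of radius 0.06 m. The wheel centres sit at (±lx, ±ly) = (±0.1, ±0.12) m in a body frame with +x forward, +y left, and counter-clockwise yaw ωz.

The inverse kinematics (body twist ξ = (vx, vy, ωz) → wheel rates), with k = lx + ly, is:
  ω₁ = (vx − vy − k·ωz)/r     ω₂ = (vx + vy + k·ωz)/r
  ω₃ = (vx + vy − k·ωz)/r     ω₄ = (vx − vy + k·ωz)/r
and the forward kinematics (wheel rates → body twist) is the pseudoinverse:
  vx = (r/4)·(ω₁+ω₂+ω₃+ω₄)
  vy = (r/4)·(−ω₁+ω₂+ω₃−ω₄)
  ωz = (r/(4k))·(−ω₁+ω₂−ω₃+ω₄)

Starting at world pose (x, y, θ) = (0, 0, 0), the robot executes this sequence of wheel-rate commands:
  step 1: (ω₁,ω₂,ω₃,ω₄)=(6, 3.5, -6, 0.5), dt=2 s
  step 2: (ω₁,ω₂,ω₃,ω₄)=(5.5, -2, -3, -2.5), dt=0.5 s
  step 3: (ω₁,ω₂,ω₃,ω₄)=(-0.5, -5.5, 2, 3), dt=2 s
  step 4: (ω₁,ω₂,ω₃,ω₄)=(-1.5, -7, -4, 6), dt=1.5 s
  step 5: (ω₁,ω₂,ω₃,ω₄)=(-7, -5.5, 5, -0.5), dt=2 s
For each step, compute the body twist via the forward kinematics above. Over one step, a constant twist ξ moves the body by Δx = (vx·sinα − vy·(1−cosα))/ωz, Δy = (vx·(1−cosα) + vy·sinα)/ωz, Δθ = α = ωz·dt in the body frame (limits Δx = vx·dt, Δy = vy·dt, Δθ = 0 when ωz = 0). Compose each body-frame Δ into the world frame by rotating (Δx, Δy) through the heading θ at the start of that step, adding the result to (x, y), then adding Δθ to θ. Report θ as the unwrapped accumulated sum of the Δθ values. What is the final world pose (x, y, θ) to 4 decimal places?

(-0.2005, -0.5894, -0.3239)

step 1: ξ=(vx,vy,ωz)=(0.0600, -0.1350, 0.2727), dt=2.0 → body Δ=(0.1860, -0.2249, 0.5455) → world pose (0.1860, -0.2249, 0.5455)
step 2: ξ=(vx,vy,ωz)=(-0.0300, -0.1200, -0.4773), dt=0.5 → body Δ=(-0.0220, -0.0577, -0.2386) → world pose (0.1971, -0.2856, 0.3068)
step 3: ξ=(vx,vy,ωz)=(-0.0150, -0.0900, -0.2727), dt=2.0 → body Δ=(-0.0764, -0.1632, -0.5455) → world pose (0.1735, -0.4643, -0.2386)
step 4: ξ=(vx,vy,ωz)=(-0.0975, -0.2325, 0.3068), dt=1.5 → body Δ=(-0.0623, -0.3696, 0.4602) → world pose (0.0256, -0.8087, 0.2216)
step 5: ξ=(vx,vy,ωz)=(-0.1200, 0.1050, -0.2727), dt=2.0 → body Δ=(-0.1724, 0.2636, -0.5455) → world pose (-0.2005, -0.5894, -0.3239)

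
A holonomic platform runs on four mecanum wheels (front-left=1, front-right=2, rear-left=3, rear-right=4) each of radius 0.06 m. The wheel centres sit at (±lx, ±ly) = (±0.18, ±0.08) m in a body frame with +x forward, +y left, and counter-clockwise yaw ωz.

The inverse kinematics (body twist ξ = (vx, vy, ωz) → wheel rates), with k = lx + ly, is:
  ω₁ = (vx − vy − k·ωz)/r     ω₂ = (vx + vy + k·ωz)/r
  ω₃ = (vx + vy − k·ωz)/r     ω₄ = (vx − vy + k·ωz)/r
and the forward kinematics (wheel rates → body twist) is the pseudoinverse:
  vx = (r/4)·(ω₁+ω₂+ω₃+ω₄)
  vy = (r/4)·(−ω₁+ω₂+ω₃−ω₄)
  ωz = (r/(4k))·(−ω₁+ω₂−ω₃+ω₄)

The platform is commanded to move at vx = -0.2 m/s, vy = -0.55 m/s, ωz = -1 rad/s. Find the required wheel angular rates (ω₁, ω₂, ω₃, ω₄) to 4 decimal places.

k = lx + ly = 0.18 + 0.08 = 0.2600;  k·ωz = 0.2600·-1 = -0.2600
ω₁ (FL) = (vx − vy − k·ωz)/r = 0.6100/0.06 = 10.1667
ω₂ (FR) = (vx + vy + k·ωz)/r = -1.0100/0.06 = -16.8333
ω₃ (RL) = (vx + vy − k·ωz)/r = -0.4900/0.06 = -8.1667
ω₄ (RR) = (vx − vy + k·ωz)/r = 0.0900/0.06 = 1.5000

(10.1667, -16.8333, -8.1667, 1.5000)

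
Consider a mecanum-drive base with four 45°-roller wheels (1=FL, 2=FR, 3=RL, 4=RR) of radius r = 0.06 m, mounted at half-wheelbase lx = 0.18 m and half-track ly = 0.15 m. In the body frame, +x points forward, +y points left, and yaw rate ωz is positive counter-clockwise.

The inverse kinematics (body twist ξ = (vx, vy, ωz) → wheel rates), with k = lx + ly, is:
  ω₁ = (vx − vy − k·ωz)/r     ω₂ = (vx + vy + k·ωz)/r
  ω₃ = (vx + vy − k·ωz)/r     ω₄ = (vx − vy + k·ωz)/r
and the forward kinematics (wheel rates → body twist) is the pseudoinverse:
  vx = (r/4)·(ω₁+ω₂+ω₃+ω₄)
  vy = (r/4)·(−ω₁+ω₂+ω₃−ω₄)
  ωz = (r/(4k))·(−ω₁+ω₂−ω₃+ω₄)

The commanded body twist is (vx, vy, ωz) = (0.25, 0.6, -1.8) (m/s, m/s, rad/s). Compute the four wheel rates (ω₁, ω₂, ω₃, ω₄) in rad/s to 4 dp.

(4.0667, 4.2667, 24.0667, -15.7333)

k = lx + ly = 0.18 + 0.15 = 0.3300;  k·ωz = 0.3300·-1.8 = -0.5940
ω₁ (FL) = (vx − vy − k·ωz)/r = 0.2440/0.06 = 4.0667
ω₂ (FR) = (vx + vy + k·ωz)/r = 0.2560/0.06 = 4.2667
ω₃ (RL) = (vx + vy − k·ωz)/r = 1.4440/0.06 = 24.0667
ω₄ (RR) = (vx − vy + k·ωz)/r = -0.9440/0.06 = -15.7333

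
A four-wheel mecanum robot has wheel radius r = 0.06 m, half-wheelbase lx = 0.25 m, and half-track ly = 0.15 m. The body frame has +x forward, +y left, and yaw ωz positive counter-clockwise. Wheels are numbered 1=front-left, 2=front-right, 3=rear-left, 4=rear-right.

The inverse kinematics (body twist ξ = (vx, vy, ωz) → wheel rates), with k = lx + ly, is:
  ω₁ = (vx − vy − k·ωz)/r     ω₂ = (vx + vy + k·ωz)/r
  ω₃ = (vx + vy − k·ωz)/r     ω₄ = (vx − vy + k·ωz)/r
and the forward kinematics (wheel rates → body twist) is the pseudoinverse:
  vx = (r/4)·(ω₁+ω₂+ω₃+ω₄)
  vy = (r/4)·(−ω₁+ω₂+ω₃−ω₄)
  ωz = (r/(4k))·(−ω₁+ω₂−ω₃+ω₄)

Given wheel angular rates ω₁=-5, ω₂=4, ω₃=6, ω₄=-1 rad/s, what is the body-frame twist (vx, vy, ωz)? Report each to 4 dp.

k = lx + ly = 0.25 + 0.15 = 0.4000
ω₁+ω₂+ω₃+ω₄ = 4.0000  →  vx = (0.06/4)·4.0000 = 0.0600
−ω₁+ω₂+ω₃−ω₄ = 16.0000  →  vy = (0.06/4)·16.0000 = 0.2400
−ω₁+ω₂−ω₃+ω₄ = 2.0000  →  ωz = (0.06/1.6000)·2.0000 = 0.0750

(0.0600, 0.2400, 0.0750)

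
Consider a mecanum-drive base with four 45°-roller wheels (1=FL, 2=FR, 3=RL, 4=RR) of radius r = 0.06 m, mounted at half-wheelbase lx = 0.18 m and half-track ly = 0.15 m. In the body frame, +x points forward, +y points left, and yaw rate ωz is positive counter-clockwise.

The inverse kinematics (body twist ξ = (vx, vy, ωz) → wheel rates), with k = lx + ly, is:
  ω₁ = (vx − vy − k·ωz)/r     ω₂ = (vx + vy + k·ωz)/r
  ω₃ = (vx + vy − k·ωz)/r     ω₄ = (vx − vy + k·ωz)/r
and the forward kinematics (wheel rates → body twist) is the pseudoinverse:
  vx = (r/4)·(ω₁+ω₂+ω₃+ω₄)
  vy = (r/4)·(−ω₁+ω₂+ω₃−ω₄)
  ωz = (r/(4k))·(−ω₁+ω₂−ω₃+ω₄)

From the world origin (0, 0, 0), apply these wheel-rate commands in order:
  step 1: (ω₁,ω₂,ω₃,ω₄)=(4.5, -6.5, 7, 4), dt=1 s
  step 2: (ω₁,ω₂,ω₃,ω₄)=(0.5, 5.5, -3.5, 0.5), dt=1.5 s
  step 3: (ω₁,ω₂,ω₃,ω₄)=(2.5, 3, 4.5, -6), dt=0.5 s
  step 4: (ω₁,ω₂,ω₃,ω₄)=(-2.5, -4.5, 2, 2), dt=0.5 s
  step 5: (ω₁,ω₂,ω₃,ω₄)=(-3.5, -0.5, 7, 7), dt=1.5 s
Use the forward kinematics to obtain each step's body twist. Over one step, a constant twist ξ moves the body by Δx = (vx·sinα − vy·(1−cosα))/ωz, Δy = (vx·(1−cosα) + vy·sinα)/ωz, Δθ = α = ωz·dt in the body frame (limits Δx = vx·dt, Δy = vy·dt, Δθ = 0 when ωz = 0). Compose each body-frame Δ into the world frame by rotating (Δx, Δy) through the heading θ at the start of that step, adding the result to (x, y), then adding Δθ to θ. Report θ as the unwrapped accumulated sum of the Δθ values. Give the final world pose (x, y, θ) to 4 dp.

(0.4077, -0.0620, -0.0909)

step 1: ξ=(vx,vy,ωz)=(0.1350, -0.1200, -0.6364), dt=1.0 → body Δ=(0.0892, -0.1536, -0.6364) → world pose (0.0892, -0.1536, -0.6364)
step 2: ξ=(vx,vy,ωz)=(0.0450, 0.0150, 0.4091), dt=1.5 → body Δ=(0.0567, 0.0412, 0.6136) → world pose (0.1592, -0.1541, -0.0227)
step 3: ξ=(vx,vy,ωz)=(0.0600, 0.1650, -0.4545), dt=0.5 → body Δ=(0.0391, 0.0784, -0.2273) → world pose (0.2000, -0.0766, -0.2500)
step 4: ξ=(vx,vy,ωz)=(-0.0450, -0.0300, -0.0909), dt=0.5 → body Δ=(-0.0228, -0.0145, -0.0455) → world pose (0.1743, -0.0850, -0.2955)
step 5: ξ=(vx,vy,ωz)=(0.1500, 0.0450, 0.1364), dt=1.5 → body Δ=(0.2166, 0.0900, 0.2045) → world pose (0.4077, -0.0620, -0.0909)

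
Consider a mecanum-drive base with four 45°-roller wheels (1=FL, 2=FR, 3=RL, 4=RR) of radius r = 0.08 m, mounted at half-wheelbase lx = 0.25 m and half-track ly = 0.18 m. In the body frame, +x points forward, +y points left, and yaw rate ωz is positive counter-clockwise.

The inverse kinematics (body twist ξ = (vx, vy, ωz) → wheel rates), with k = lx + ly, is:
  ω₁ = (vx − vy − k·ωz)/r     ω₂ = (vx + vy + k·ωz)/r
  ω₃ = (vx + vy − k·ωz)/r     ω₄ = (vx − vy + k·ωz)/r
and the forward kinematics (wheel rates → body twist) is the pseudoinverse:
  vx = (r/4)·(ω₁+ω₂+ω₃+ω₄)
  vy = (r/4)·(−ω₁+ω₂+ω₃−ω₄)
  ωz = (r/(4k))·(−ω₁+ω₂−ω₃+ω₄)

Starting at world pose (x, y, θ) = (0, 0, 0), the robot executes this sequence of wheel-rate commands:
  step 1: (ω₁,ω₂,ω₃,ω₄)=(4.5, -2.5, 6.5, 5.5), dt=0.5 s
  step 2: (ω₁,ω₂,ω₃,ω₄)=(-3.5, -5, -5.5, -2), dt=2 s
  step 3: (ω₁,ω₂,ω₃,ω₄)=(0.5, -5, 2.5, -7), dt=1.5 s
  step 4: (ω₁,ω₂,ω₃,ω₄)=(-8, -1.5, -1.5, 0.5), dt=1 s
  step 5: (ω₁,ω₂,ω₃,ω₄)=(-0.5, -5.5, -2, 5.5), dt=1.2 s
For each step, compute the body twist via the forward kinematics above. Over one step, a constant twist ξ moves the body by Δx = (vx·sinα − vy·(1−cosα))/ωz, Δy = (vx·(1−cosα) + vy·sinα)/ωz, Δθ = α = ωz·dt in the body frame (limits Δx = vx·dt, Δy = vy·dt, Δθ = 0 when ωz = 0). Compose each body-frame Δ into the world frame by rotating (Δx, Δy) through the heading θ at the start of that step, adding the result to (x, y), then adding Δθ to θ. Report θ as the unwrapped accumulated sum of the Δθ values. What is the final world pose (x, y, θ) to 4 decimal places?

step 1: ξ=(vx,vy,ωz)=(0.2800, -0.1200, -0.3721), dt=0.5 → body Δ=(0.1336, -0.0726, -0.1860) → world pose (0.1336, -0.0726, -0.1860)
step 2: ξ=(vx,vy,ωz)=(-0.3200, -0.1000, 0.0930), dt=2.0 → body Δ=(-0.6178, -0.2582, 0.1860) → world pose (-0.5212, -0.2121, 0.0000)
step 3: ξ=(vx,vy,ωz)=(-0.1800, 0.0800, -0.6977), dt=1.5 → body Δ=(-0.1661, 0.2281, -1.0465) → world pose (-0.6873, 0.0160, -1.0465)
step 4: ξ=(vx,vy,ωz)=(-0.2100, 0.0900, 0.3953), dt=1.0 → body Δ=(-0.2221, 0.0467, 0.3953) → world pose (-0.7581, 0.2317, -0.6512)
step 5: ξ=(vx,vy,ωz)=(-0.0500, -0.2500, 0.1163), dt=1.2 → body Δ=(-0.0389, -0.3032, 0.1395) → world pose (-0.9728, 0.0141, -0.5116)

(-0.9728, 0.0141, -0.5116)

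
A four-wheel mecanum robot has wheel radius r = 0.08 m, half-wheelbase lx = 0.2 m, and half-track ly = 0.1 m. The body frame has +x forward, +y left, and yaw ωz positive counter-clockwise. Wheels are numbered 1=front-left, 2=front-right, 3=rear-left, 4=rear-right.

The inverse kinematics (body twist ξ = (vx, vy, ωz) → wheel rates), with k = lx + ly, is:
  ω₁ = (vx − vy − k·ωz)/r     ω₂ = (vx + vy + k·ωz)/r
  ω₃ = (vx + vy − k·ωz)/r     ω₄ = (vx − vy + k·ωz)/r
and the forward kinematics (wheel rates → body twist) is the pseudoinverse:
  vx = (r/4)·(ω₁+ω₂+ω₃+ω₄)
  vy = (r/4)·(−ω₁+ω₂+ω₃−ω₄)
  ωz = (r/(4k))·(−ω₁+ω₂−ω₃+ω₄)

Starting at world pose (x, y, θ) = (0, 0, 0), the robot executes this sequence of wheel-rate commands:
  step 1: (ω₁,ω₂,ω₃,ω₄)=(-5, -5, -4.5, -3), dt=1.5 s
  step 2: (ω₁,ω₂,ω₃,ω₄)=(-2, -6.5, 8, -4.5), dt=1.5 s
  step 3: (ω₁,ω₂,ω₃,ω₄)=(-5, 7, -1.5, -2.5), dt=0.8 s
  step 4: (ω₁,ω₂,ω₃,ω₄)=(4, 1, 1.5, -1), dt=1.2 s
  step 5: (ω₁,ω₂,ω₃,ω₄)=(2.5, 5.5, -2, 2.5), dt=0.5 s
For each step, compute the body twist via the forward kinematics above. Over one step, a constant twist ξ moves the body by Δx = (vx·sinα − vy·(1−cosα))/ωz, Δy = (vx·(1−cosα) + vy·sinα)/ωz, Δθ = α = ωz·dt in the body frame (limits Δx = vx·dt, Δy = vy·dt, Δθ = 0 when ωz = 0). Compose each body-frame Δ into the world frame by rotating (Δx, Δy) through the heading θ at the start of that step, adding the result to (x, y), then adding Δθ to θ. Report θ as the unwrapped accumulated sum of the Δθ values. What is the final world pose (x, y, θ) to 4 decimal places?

(-0.2506, 0.0457, -1.1533)

step 1: ξ=(vx,vy,ωz)=(-0.3500, -0.0300, 0.1000), dt=1.5 → body Δ=(-0.5197, -0.0841, 0.1500) → world pose (-0.5197, -0.0841, 0.1500)
step 2: ξ=(vx,vy,ωz)=(-0.1000, 0.1600, -1.1333), dt=1.5 → body Δ=(0.0719, 0.2396, -1.7000) → world pose (-0.4844, 0.1635, -1.5500)
step 3: ξ=(vx,vy,ωz)=(-0.0400, 0.2600, 0.7333), dt=0.8 → body Δ=(-0.0895, 0.1872, 0.5867) → world pose (-0.2992, 0.2569, -0.9633)
step 4: ξ=(vx,vy,ωz)=(0.1100, -0.0100, -0.3667), dt=1.2 → body Δ=(0.1252, -0.0402, -0.4400) → world pose (-0.2607, 0.1311, -1.4033)
step 5: ξ=(vx,vy,ωz)=(0.1700, -0.0300, 0.5000), dt=0.5 → body Δ=(0.0860, -0.0043, 0.2500) → world pose (-0.2506, 0.0457, -1.1533)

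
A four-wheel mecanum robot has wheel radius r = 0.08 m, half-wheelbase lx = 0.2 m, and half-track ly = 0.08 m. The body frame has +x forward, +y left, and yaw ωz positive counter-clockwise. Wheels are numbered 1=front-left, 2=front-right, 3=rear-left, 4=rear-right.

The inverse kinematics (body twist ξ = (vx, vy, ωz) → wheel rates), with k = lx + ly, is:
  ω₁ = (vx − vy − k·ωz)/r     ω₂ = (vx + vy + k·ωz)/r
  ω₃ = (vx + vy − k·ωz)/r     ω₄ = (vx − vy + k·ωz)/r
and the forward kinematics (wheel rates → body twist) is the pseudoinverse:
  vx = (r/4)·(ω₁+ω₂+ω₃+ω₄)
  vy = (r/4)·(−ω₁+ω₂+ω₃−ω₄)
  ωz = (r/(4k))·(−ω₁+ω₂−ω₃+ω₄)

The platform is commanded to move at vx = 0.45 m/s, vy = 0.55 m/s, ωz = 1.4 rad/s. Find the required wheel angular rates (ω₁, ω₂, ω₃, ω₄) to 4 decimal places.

k = lx + ly = 0.2 + 0.08 = 0.2800;  k·ωz = 0.2800·1.4 = 0.3920
ω₁ (FL) = (vx − vy − k·ωz)/r = -0.4920/0.08 = -6.1500
ω₂ (FR) = (vx + vy + k·ωz)/r = 1.3920/0.08 = 17.4000
ω₃ (RL) = (vx + vy − k·ωz)/r = 0.6080/0.08 = 7.6000
ω₄ (RR) = (vx − vy + k·ωz)/r = 0.2920/0.08 = 3.6500

(-6.1500, 17.4000, 7.6000, 3.6500)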